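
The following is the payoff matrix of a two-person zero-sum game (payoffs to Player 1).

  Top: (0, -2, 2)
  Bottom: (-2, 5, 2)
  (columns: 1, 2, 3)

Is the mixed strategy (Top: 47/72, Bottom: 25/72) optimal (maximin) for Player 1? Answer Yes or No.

Against 1 this mix gives (47/72)·0 + (25/72)·(-2) = -25/36.
Against 2 this mix gives (47/72)·(-2) + (25/72)·5 = 31/72.
Against 3 this mix gives (47/72)·2 + (25/72)·2 = 2.
Player 2 will play 1, holding Player 1 to -25/36. Shifting weight toward the row that does better against 1 would raise this floor (the equalizing mix achieves -4/9 against both 1 and 2), so the proposed strategy is not optimal.

No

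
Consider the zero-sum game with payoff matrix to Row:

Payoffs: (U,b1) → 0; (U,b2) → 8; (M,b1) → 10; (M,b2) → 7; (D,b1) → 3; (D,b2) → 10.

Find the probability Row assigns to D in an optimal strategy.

3/10

Row minima: U → 0, M → 7, D → 3; maximin = 7.
Column maxima: b1 → 10, b2 → 10; minimax = 10.
7 ≠ 10, so there is no saddle point; optimal play is mixed.
U is strictly dominated by D, so Row never plays it.
On the remaining 2×2 (M, D vs b1, b2):
Let Row play M with probability p. Expected payoff against b1: 10p + 3(1−p) = 7p + 3; against b2: 7p + 10(1−p) = −3p + 10.
Setting these equal: 7p + 3 = −3p + 10 ⇒ 10p = 7 ⇒ p = 7/10, and the value is (7)·(7/10) + 3 = 79/10.
For Column: with q = P(b1), equating M's and D's payoffs gives 3q + 7 = −7q + 10 ⇒ q = 3/10.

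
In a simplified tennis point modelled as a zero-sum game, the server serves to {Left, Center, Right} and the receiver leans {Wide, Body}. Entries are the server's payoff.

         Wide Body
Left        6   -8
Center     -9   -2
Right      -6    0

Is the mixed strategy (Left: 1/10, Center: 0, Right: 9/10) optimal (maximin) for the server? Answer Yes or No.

Against Wide this mix gives (1/10)·6 + (9/10)·(-6) = -24/5.
Against Body this mix gives (1/10)·(-8) + (9/10)·0 = -4/5.
The receiver will play Wide, holding the server to -24/5. Shifting weight toward the row that does better against Wide would raise this floor (the equalizing mix achieves -12/5 against both Wide and Body), so the proposed strategy is not optimal.

No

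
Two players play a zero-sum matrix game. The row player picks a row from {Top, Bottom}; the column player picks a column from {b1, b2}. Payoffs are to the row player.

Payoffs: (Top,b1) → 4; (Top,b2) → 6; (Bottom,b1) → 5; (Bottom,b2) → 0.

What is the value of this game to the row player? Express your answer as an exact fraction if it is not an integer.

Row minima: Top → 4, Bottom → 0; maximin = 4.
Column maxima: b1 → 5, b2 → 6; minimax = 5.
4 ≠ 5, so there is no saddle point; optimal play is mixed.
Let the row player play Top with probability p. Expected payoff against b1: 4p + 5(1−p) = −p + 5; against b2: 6p + 0(1−p) = 6p.
Setting these equal: −p + 5 = 6p ⇒ −7p = -5 ⇒ p = 5/7, and the value is (-1)·(5/7) + 5 = 30/7.
For the column player: with q = P(b1), equating Top's and Bottom's payoffs gives −2q + 6 = 5q ⇒ q = 6/7.

30/7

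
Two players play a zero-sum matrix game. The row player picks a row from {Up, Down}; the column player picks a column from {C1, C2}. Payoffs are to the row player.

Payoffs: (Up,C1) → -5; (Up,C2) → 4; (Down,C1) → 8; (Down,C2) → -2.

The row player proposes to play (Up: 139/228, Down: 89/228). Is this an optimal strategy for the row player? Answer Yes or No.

Against C1 this mix gives (139/228)·(-5) + (89/228)·8 = 17/228.
Against C2 this mix gives (139/228)·4 + (89/228)·(-2) = 63/38.
The column player will play C1, holding the row player to 17/228. Shifting weight toward the row that does better against C1 would raise this floor (the equalizing mix achieves 22/19 against both C1 and C2), so the proposed strategy is not optimal.

No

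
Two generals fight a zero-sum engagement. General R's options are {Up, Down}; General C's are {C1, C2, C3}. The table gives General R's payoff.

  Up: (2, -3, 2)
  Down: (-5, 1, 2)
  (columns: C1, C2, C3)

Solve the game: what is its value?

-13/11

Row minima: Up → -3, Down → -5; maximin = -3.
Column maxima: C1 → 2, C2 → 1, C3 → 2; minimax = 1.
-3 ≠ 1, so there is no saddle point; optimal play is mixed.
C3 is strictly dominated by C2 (it gives General R strictly more in every row), so General C never plays it.
On the remaining 2×2 (Up, Down vs C1, C2):
Let General R play Up with probability p. Expected payoff against C1: 2p + (-5)(1−p) = 7p − 5; against C2: (-3)p + 1(1−p) = −4p + 1.
Setting these equal: 7p − 5 = −4p + 1 ⇒ 11p = 6 ⇒ p = 6/11, and the value is (7)·(6/11) − 5 = -13/11.
For General C: with q = P(C1), equating Up's and Down's payoffs gives 5q − 3 = −6q + 1 ⇒ q = 4/11.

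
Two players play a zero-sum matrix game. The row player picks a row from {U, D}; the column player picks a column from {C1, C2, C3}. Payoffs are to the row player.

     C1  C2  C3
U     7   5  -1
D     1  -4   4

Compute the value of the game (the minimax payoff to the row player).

Row minima: U → -1, D → -4; maximin = -1.
Column maxima: C1 → 7, C2 → 5, C3 → 4; minimax = 4.
-1 ≠ 4, so there is no saddle point; optimal play is mixed.
C1 is strictly dominated by C2 (it gives the row player strictly more in every row), so the column player never plays it.
On the remaining 2×2 (U, D vs C2, C3):
Let the row player play U with probability p. Expected payoff against C2: 5p + (-4)(1−p) = 9p − 4; against C3: (-1)p + 4(1−p) = −5p + 4.
Setting these equal: 9p − 4 = −5p + 4 ⇒ 14p = 8 ⇒ p = 4/7, and the value is (9)·(4/7) − 4 = 8/7.
For the column player: with q = P(C2), equating U's and D's payoffs gives 6q − 1 = −8q + 4 ⇒ q = 5/14.

8/7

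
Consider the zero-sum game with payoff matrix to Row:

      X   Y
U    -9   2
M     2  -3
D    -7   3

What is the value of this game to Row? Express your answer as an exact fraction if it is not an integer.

-1

Row minima: U → -9, M → -3, D → -7; maximin = -3.
Column maxima: X → 2, Y → 3; minimax = 2.
-3 ≠ 2, so there is no saddle point; optimal play is mixed.
U is strictly dominated by D, so Row never plays it.
On the remaining 2×2 (M, D vs X, Y):
Let Row play M with probability p. Expected payoff against X: 2p + (-7)(1−p) = 9p − 7; against Y: (-3)p + 3(1−p) = −6p + 3.
Setting these equal: 9p − 7 = −6p + 3 ⇒ 15p = 10 ⇒ p = 2/3, and the value is (9)·(2/3) − 7 = -1.
For Column: with q = P(X), equating M's and D's payoffs gives 5q − 3 = −10q + 3 ⇒ q = 2/5.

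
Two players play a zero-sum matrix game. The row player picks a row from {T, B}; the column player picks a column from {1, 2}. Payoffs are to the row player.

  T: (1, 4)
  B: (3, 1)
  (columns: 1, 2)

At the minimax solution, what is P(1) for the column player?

Row minima: T → 1, B → 1; maximin = 1.
Column maxima: 1 → 3, 2 → 4; minimax = 3.
1 ≠ 3, so there is no saddle point; optimal play is mixed.
Let the row player play T with probability p. Expected payoff against 1: 1p + 3(1−p) = −2p + 3; against 2: 4p + 1(1−p) = 3p + 1.
Setting these equal: −2p + 3 = 3p + 1 ⇒ −5p = -2 ⇒ p = 2/5, and the value is (-2)·(2/5) + 3 = 11/5.
For the column player: with q = P(1), equating T's and B's payoffs gives −3q + 4 = 2q + 1 ⇒ q = 3/5.

3/5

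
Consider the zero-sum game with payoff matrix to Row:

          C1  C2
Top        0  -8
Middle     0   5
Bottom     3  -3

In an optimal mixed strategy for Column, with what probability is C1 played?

Row minima: Top → -8, Middle → 0, Bottom → -3; maximin = 0.
Column maxima: C1 → 3, C2 → 5; minimax = 3.
0 ≠ 3, so there is no saddle point; optimal play is mixed.
Top is strictly dominated by Bottom, so Row never plays it.
On the remaining 2×2 (Middle, Bottom vs C1, C2):
Let Row play Middle with probability p. Expected payoff against C1: 0p + 3(1−p) = −3p + 3; against C2: 5p + (-3)(1−p) = 8p − 3.
Setting these equal: −3p + 3 = 8p − 3 ⇒ −11p = -6 ⇒ p = 6/11, and the value is (-3)·(6/11) + 3 = 15/11.
For Column: with q = P(C1), equating Middle's and Bottom's payoffs gives −5q + 5 = 6q − 3 ⇒ q = 8/11.

8/11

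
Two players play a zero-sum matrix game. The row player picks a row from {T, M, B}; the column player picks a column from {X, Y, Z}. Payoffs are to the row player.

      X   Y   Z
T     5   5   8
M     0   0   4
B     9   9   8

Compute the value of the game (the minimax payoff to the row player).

8

Row minima: T → 5, M → 0, B → 8; maximin = 8.
Column maxima: X → 9, Y → 9, Z → 8; minimax = 8.
Since maximin = minimax = 8, there is a saddle point and the value is 8.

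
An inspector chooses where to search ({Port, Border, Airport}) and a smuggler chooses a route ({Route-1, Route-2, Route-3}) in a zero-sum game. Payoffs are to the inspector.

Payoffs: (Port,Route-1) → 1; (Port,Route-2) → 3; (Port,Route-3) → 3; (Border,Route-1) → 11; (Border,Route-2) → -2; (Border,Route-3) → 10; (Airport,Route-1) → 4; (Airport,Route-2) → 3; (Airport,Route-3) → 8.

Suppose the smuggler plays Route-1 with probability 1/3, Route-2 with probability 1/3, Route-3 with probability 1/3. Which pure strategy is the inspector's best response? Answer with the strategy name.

Border

Expected payoff of Port: (1/3)·1 + (1/3)·3 + (1/3)·3 = 7/3.
Expected payoff of Border: (1/3)·11 + (1/3)·(-2) + (1/3)·10 = 19/3.
Expected payoff of Airport: (1/3)·4 + (1/3)·3 + (1/3)·8 = 5.
The largest is 19/3, so the inspector's best response is Border.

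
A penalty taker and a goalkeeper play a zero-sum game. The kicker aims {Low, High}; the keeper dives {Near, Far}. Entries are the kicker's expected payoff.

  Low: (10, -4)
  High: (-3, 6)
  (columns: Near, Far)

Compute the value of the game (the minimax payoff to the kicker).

48/23

Row minima: Low → -4, High → -3; maximin = -3.
Column maxima: Near → 10, Far → 6; minimax = 6.
-3 ≠ 6, so there is no saddle point; optimal play is mixed.
Let the kicker play Low with probability p. Expected payoff against Near: 10p + (-3)(1−p) = 13p − 3; against Far: (-4)p + 6(1−p) = −10p + 6.
Setting these equal: 13p − 3 = −10p + 6 ⇒ 23p = 9 ⇒ p = 9/23, and the value is (13)·(9/23) − 3 = 48/23.
For the keeper: with q = P(Near), equating Low's and High's payoffs gives 14q − 4 = −9q + 6 ⇒ q = 10/23.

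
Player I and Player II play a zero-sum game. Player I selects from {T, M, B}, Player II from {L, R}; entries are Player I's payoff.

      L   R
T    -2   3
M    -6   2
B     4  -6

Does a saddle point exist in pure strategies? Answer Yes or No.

Row minima: T → -2, M → -6, B → -6; maximin = -2.
Column maxima: L → 4, R → 3; minimax = 3.
-2 ≠ 3, so no pure-strategy equilibrium exists.

No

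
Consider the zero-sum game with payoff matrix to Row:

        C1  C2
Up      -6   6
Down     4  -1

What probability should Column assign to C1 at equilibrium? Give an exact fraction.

7/17

Row minima: Up → -6, Down → -1; maximin = -1.
Column maxima: C1 → 4, C2 → 6; minimax = 4.
-1 ≠ 4, so there is no saddle point; optimal play is mixed.
Let Row play Up with probability p. Expected payoff against C1: (-6)p + 4(1−p) = −10p + 4; against C2: 6p + (-1)(1−p) = 7p − 1.
Setting these equal: −10p + 4 = 7p − 1 ⇒ −17p = -5 ⇒ p = 5/17, and the value is (-10)·(5/17) + 4 = 18/17.
For Column: with q = P(C1), equating Up's and Down's payoffs gives −12q + 6 = 5q − 1 ⇒ q = 7/17.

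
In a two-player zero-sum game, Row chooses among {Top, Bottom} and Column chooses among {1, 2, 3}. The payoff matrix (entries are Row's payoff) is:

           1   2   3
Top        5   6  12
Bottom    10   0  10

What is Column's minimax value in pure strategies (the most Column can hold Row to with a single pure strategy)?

Column maxima: 1 → 10, 2 → 6, 3 → 12.
The smallest of these is 6.

6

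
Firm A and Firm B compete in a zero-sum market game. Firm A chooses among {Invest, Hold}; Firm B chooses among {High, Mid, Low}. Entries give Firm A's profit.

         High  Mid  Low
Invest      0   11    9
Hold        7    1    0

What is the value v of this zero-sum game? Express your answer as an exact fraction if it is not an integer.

Row minima: Invest → 0, Hold → 0; maximin = 0.
Column maxima: High → 7, Mid → 11, Low → 9; minimax = 7.
0 ≠ 7, so there is no saddle point; optimal play is mixed.
Mid is strictly dominated by Low (it gives Firm A strictly more in every row), so Firm B never plays it.
On the remaining 2×2 (Invest, Hold vs High, Low):
Let Firm A play Invest with probability p. Expected payoff against High: 0p + 7(1−p) = −7p + 7; against Low: 9p + 0(1−p) = 9p.
Setting these equal: −7p + 7 = 9p ⇒ −16p = -7 ⇒ p = 7/16, and the value is (-7)·(7/16) + 7 = 63/16.
For Firm B: with q = P(High), equating Invest's and Hold's payoffs gives −9q + 9 = 7q ⇒ q = 9/16.

63/16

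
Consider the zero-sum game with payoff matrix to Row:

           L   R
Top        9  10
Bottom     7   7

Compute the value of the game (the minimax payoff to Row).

Row minima: Top → 9, Bottom → 7; maximin = 9.
Column maxima: L → 9, R → 10; minimax = 9.
Since maximin = minimax = 9, there is a saddle point and the value is 9.

9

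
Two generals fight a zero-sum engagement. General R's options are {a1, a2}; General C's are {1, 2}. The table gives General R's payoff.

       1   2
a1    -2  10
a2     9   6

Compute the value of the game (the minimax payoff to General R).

Row minima: a1 → -2, a2 → 6; maximin = 6.
Column maxima: 1 → 9, 2 → 10; minimax = 9.
6 ≠ 9, so there is no saddle point; optimal play is mixed.
Let General R play a1 with probability p. Expected payoff against 1: (-2)p + 9(1−p) = −11p + 9; against 2: 10p + 6(1−p) = 4p + 6.
Setting these equal: −11p + 9 = 4p + 6 ⇒ −15p = -3 ⇒ p = 1/5, and the value is (-11)·(1/5) + 9 = 34/5.
For General C: with q = P(1), equating a1's and a2's payoffs gives −12q + 10 = 3q + 6 ⇒ q = 4/15.

34/5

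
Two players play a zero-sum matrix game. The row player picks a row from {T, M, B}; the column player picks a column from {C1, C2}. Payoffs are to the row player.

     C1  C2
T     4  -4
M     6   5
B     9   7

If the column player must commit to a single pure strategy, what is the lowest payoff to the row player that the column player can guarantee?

7

Column maxima: C1 → 9, C2 → 7.
The smallest of these is 7.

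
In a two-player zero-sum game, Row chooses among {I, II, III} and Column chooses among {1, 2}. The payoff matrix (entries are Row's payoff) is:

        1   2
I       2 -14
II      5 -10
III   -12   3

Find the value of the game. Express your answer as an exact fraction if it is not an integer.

-7/2

Row minima: I → -14, II → -10, III → -12; maximin = -10.
Column maxima: 1 → 5, 2 → 3; minimax = 3.
-10 ≠ 3, so there is no saddle point; optimal play is mixed.
I is strictly dominated by II, so Row never plays it.
On the remaining 2×2 (II, III vs 1, 2):
Let Row play II with probability p. Expected payoff against 1: 5p + (-12)(1−p) = 17p − 12; against 2: (-10)p + 3(1−p) = −13p + 3.
Setting these equal: 17p − 12 = −13p + 3 ⇒ 30p = 15 ⇒ p = 1/2, and the value is (17)·(1/2) − 12 = -7/2.
For Column: with q = P(1), equating II's and III's payoffs gives 15q − 10 = −15q + 3 ⇒ q = 13/30.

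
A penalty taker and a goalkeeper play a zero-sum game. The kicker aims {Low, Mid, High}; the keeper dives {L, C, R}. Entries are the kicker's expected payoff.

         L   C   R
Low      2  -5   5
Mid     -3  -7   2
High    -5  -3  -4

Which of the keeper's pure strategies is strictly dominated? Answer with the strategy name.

R

L holds the kicker's payoff strictly below R in every row: 2 < 5, -3 < 2, -5 < -4.
So R is strictly dominated for the keeper.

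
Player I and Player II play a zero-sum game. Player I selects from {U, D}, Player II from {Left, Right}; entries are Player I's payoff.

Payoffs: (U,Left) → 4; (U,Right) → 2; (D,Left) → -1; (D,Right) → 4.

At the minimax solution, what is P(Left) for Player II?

2/7

Row minima: U → 2, D → -1; maximin = 2.
Column maxima: Left → 4, Right → 4; minimax = 4.
2 ≠ 4, so there is no saddle point; optimal play is mixed.
Let Player I play U with probability p. Expected payoff against Left: 4p + (-1)(1−p) = 5p − 1; against Right: 2p + 4(1−p) = −2p + 4.
Setting these equal: 5p − 1 = −2p + 4 ⇒ 7p = 5 ⇒ p = 5/7, and the value is (5)·(5/7) − 1 = 18/7.
For Player II: with q = P(Left), equating U's and D's payoffs gives 2q + 2 = −5q + 4 ⇒ q = 2/7.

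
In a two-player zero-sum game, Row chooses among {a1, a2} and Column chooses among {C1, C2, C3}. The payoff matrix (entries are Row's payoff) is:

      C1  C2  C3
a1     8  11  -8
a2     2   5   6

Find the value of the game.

16/5

Row minima: a1 → -8, a2 → 2; maximin = 2.
Column maxima: C1 → 8, C2 → 11, C3 → 6; minimax = 6.
2 ≠ 6, so there is no saddle point; optimal play is mixed.
C2 is strictly dominated by C1 (it gives Row strictly more in every row), so Column never plays it.
On the remaining 2×2 (a1, a2 vs C1, C3):
Let Row play a1 with probability p. Expected payoff against C1: 8p + 2(1−p) = 6p + 2; against C3: (-8)p + 6(1−p) = −14p + 6.
Setting these equal: 6p + 2 = −14p + 6 ⇒ 20p = 4 ⇒ p = 1/5, and the value is (6)·(1/5) + 2 = 16/5.
For Column: with q = P(C1), equating a1's and a2's payoffs gives 16q − 8 = −4q + 6 ⇒ q = 7/10.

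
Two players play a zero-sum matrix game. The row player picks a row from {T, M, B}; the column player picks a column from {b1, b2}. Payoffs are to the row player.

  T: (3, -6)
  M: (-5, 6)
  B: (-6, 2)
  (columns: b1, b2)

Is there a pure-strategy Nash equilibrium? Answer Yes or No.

Row minima: T → -6, M → -5, B → -6; maximin = -5.
Column maxima: b1 → 3, b2 → 6; minimax = 3.
-5 ≠ 3, so no pure-strategy equilibrium exists.

No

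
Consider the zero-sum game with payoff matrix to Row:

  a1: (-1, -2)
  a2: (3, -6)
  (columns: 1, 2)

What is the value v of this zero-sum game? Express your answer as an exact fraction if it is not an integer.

-2

Row minima: a1 → -2, a2 → -6; maximin = -2.
Column maxima: 1 → 3, 2 → -2; minimax = -2.
Since maximin = minimax = -2, there is a saddle point and the value is -2.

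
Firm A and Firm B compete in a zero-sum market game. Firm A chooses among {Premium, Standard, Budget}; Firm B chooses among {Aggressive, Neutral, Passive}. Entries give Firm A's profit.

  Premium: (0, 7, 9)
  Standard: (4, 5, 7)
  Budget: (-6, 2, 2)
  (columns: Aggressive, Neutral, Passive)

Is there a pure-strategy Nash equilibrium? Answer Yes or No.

Yes

Row minima: Premium → 0, Standard → 4, Budget → -6; maximin = 4.
Column maxima: Aggressive → 4, Neutral → 7, Passive → 9; minimax = 4.
maximin = minimax = 4, so a saddle point exists.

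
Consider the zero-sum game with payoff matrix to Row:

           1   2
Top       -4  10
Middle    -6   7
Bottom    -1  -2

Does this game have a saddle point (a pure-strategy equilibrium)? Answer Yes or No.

Row minima: Top → -4, Middle → -6, Bottom → -2; maximin = -2.
Column maxima: 1 → -1, 2 → 10; minimax = -1.
-2 ≠ -1, so no pure-strategy equilibrium exists.

No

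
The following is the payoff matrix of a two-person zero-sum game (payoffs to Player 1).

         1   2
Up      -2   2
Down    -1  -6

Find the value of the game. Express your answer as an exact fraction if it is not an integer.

Row minima: Up → -2, Down → -6; maximin = -2.
Column maxima: 1 → -1, 2 → 2; minimax = -1.
-2 ≠ -1, so there is no saddle point; optimal play is mixed.
Let Player 1 play Up with probability p. Expected payoff against 1: (-2)p + (-1)(1−p) = −p − 1; against 2: 2p + (-6)(1−p) = 8p − 6.
Setting these equal: −p − 1 = 8p − 6 ⇒ −9p = -5 ⇒ p = 5/9, and the value is (-1)·(5/9) − 1 = -14/9.
For Player 2: with q = P(1), equating Up's and Down's payoffs gives −4q + 2 = 5q − 6 ⇒ q = 8/9.

-14/9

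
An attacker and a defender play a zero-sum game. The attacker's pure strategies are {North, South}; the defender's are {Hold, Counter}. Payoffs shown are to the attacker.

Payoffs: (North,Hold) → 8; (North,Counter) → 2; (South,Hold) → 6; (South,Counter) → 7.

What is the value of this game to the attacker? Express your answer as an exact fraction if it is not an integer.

44/7

Row minima: North → 2, South → 6; maximin = 6.
Column maxima: Hold → 8, Counter → 7; minimax = 7.
6 ≠ 7, so there is no saddle point; optimal play is mixed.
Let the attacker play North with probability p. Expected payoff against Hold: 8p + 6(1−p) = 2p + 6; against Counter: 2p + 7(1−p) = −5p + 7.
Setting these equal: 2p + 6 = −5p + 7 ⇒ 7p = 1 ⇒ p = 1/7, and the value is (2)·(1/7) + 6 = 44/7.
For the defender: with q = P(Hold), equating North's and South's payoffs gives 6q + 2 = −q + 7 ⇒ q = 5/7.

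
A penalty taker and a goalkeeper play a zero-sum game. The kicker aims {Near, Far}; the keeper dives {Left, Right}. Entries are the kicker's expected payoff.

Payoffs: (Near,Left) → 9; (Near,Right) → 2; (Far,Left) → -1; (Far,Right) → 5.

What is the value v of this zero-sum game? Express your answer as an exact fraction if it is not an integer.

47/13

Row minima: Near → 2, Far → -1; maximin = 2.
Column maxima: Left → 9, Right → 5; minimax = 5.
2 ≠ 5, so there is no saddle point; optimal play is mixed.
Let the kicker play Near with probability p. Expected payoff against Left: 9p + (-1)(1−p) = 10p − 1; against Right: 2p + 5(1−p) = −3p + 5.
Setting these equal: 10p − 1 = −3p + 5 ⇒ 13p = 6 ⇒ p = 6/13, and the value is (10)·(6/13) − 1 = 47/13.
For the keeper: with q = P(Left), equating Near's and Far's payoffs gives 7q + 2 = −6q + 5 ⇒ q = 3/13.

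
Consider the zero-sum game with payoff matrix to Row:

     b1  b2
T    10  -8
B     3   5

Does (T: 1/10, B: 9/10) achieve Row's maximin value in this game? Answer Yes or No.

Against b1 this mix gives (1/10)·10 + (9/10)·3 = 37/10.
Against b2 this mix gives (1/10)·(-8) + (9/10)·5 = 37/10.
All of Column's active replies (b1, b2) yield 37/10, and no column does worse for Row. The mix makes Column indifferent and guarantees 37/10, so it is optimal.

Yes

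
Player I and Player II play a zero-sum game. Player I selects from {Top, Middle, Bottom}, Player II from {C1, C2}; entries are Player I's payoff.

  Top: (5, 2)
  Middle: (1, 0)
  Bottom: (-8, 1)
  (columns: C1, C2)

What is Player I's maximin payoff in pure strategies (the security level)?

2

Row minima: Top → 2, Middle → 0, Bottom → -8.
The best of these is 2.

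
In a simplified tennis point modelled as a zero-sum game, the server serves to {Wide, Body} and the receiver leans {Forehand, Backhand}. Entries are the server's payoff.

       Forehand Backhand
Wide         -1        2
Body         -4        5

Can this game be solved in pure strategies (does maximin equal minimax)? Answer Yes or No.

Row minima: Wide → -1, Body → -4; maximin = -1.
Column maxima: Forehand → -1, Backhand → 5; minimax = -1.
maximin = minimax = -1, so a saddle point exists.

Yes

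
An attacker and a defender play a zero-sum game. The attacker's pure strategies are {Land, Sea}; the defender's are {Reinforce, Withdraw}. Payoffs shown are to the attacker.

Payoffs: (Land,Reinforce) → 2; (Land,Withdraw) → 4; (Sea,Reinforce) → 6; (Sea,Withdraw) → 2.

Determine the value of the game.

Row minima: Land → 2, Sea → 2; maximin = 2.
Column maxima: Reinforce → 6, Withdraw → 4; minimax = 4.
2 ≠ 4, so there is no saddle point; optimal play is mixed.
Let the attacker play Land with probability p. Expected payoff against Reinforce: 2p + 6(1−p) = −4p + 6; against Withdraw: 4p + 2(1−p) = 2p + 2.
Setting these equal: −4p + 6 = 2p + 2 ⇒ −6p = -4 ⇒ p = 2/3, and the value is (-4)·(2/3) + 6 = 10/3.
For the defender: with q = P(Reinforce), equating Land's and Sea's payoffs gives −2q + 4 = 4q + 2 ⇒ q = 1/3.

10/3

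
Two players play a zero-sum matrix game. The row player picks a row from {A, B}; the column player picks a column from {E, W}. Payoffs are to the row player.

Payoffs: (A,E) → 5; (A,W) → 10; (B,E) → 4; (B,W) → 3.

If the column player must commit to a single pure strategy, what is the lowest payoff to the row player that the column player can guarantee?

Column maxima: E → 5, W → 10.
The smallest of these is 5.

5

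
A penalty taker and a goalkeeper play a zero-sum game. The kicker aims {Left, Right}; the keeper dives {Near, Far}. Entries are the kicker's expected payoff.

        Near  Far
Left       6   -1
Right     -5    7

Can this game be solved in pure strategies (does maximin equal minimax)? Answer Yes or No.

Row minima: Left → -1, Right → -5; maximin = -1.
Column maxima: Near → 6, Far → 7; minimax = 6.
-1 ≠ 6, so no pure-strategy equilibrium exists.

No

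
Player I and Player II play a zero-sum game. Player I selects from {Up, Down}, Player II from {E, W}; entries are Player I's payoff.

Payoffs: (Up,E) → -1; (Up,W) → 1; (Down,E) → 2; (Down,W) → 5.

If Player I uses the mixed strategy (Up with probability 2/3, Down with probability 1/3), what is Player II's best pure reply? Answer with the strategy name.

E

If Player II plays E, Player I's expected payoff is (2/3)·(-1) + (1/3)·2 = 0.
If Player II plays W, Player I's expected payoff is (2/3)·1 + (1/3)·5 = 7/3.
Player II minimizes Player I's payoff; the smallest is 0, so the best response is E.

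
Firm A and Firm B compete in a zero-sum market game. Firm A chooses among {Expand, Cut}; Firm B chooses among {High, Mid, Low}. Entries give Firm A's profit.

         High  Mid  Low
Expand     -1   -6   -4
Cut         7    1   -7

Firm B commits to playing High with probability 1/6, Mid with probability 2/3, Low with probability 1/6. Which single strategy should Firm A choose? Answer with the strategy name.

Cut

Expected payoff of Expand: (1/6)·(-1) + (2/3)·(-6) + (1/6)·(-4) = -29/6.
Expected payoff of Cut: (1/6)·7 + (2/3)·1 + (1/6)·(-7) = 2/3.
The largest is 2/3, so Firm A's best response is Cut.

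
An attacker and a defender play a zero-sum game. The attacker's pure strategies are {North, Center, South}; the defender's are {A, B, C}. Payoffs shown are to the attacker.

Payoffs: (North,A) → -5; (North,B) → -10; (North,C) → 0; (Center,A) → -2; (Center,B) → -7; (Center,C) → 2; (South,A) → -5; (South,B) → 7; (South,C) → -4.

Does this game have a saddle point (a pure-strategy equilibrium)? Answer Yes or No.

Row minima: North → -10, Center → -7, South → -5; maximin = -5.
Column maxima: A → -2, B → 7, C → 2; minimax = -2.
-5 ≠ -2, so no pure-strategy equilibrium exists.

No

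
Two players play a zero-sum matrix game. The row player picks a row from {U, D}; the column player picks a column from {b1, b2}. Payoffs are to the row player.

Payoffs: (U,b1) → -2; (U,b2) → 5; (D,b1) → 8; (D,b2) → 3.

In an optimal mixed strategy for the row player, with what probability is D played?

7/12

Row minima: U → -2, D → 3; maximin = 3.
Column maxima: b1 → 8, b2 → 5; minimax = 5.
3 ≠ 5, so there is no saddle point; optimal play is mixed.
Let the row player play U with probability p. Expected payoff against b1: (-2)p + 8(1−p) = −10p + 8; against b2: 5p + 3(1−p) = 2p + 3.
Setting these equal: −10p + 8 = 2p + 3 ⇒ −12p = -5 ⇒ p = 5/12, and the value is (-10)·(5/12) + 8 = 23/6.
For the column player: with q = P(b1), equating U's and D's payoffs gives −7q + 5 = 5q + 3 ⇒ q = 1/6.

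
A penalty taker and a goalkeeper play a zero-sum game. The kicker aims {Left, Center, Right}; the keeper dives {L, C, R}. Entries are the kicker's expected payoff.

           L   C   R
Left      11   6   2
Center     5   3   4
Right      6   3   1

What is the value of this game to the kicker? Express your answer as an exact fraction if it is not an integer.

18/5

Row minima: Left → 2, Center → 3, Right → 1; maximin = 3.
Column maxima: L → 11, C → 6, R → 4; minimax = 4.
3 ≠ 4, so there is no saddle point; optimal play is mixed.
Right is strictly dominated by Left, so the kicker never plays it.
L is strictly dominated by C (it gives the kicker strictly more in every row), so the keeper never plays it.
On the remaining 2×2 (Left, Center vs C, R):
Let the kicker play Left with probability p. Expected payoff against C: 6p + 3(1−p) = 3p + 3; against R: 2p + 4(1−p) = −2p + 4.
Setting these equal: 3p + 3 = −2p + 4 ⇒ 5p = 1 ⇒ p = 1/5, and the value is (3)·(1/5) + 3 = 18/5.
For the keeper: with q = P(C), equating Left's and Center's payoffs gives 4q + 2 = −q + 4 ⇒ q = 2/5.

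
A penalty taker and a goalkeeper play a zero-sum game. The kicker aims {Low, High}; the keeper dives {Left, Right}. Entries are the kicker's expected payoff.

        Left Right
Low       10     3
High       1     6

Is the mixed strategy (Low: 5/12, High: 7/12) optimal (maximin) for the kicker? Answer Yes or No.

Against Left this mix gives (5/12)·10 + (7/12)·1 = 19/4.
Against Right this mix gives (5/12)·3 + (7/12)·6 = 19/4.
All of the keeper's active replies (Left, Right) yield 19/4, and no column does worse for the kicker. The mix makes the keeper indifferent and guarantees 19/4, so it is optimal.

Yes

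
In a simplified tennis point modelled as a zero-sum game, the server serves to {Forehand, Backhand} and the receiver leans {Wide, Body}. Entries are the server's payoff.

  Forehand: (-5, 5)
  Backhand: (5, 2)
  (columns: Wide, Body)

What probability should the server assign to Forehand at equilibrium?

3/13

Row minima: Forehand → -5, Backhand → 2; maximin = 2.
Column maxima: Wide → 5, Body → 5; minimax = 5.
2 ≠ 5, so there is no saddle point; optimal play is mixed.
Let the server play Forehand with probability p. Expected payoff against Wide: (-5)p + 5(1−p) = −10p + 5; against Body: 5p + 2(1−p) = 3p + 2.
Setting these equal: −10p + 5 = 3p + 2 ⇒ −13p = -3 ⇒ p = 3/13, and the value is (-10)·(3/13) + 5 = 35/13.
For the receiver: with q = P(Wide), equating Forehand's and Backhand's payoffs gives −10q + 5 = 3q + 2 ⇒ q = 3/13.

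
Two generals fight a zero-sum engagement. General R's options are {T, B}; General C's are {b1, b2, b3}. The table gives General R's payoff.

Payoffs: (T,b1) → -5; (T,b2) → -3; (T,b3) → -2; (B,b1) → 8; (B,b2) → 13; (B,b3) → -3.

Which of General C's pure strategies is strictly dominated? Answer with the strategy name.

b2

b1 holds General R's payoff strictly below b2 in every row: -5 < -3, 8 < 13.
So b2 is strictly dominated for General C.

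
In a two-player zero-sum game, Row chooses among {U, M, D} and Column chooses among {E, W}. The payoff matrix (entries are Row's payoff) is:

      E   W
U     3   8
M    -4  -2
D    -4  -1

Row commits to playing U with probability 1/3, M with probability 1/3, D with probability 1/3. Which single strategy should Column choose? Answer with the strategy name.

If Column plays E, Row's expected payoff is (1/3)·3 + (1/3)·(-4) + (1/3)·(-4) = -5/3.
If Column plays W, Row's expected payoff is (1/3)·8 + (1/3)·(-2) + (1/3)·(-1) = 5/3.
Column minimizes Row's payoff; the smallest is -5/3, so the best response is E.

E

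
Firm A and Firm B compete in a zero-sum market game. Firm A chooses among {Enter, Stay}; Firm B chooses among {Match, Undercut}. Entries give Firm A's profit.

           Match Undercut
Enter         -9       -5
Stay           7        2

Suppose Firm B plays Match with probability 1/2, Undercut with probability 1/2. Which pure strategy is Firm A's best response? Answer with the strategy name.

Expected payoff of Enter: (1/2)·(-9) + (1/2)·(-5) = -7.
Expected payoff of Stay: (1/2)·7 + (1/2)·2 = 9/2.
The largest is 9/2, so Firm A's best response is Stay.

Stay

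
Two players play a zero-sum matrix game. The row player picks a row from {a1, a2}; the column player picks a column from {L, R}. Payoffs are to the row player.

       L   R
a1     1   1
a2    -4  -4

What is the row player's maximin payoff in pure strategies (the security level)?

Row minima: a1 → 1, a2 → -4.
The best of these is 1.

1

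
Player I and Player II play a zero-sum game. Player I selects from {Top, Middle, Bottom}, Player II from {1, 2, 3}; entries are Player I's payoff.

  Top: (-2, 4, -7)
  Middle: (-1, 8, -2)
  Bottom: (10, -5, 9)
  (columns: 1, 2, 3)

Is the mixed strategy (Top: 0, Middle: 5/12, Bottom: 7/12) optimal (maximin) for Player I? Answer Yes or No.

Against 1 this mix gives (5/12)·(-1) + (7/12)·10 = 65/12.
Against 2 this mix gives (5/12)·8 + (7/12)·(-5) = 5/12.
Against 3 this mix gives (5/12)·(-2) + (7/12)·9 = 53/12.
Player II will play 2, holding Player I to 5/12. Shifting weight toward the row that does better against 2 would raise this floor (the equalizing mix achieves 31/12 against both 2 and 3), so the proposed strategy is not optimal.

No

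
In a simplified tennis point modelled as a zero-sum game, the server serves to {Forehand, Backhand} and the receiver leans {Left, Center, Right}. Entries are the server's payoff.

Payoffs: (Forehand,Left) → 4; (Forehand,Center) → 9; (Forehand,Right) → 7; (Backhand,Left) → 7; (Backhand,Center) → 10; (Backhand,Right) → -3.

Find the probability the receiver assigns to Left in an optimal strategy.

10/13

Row minima: Forehand → 4, Backhand → -3; maximin = 4.
Column maxima: Left → 7, Center → 10, Right → 7; minimax = 7.
4 ≠ 7, so there is no saddle point; optimal play is mixed.
Center is strictly dominated by Left (it gives the server strictly more in every row), so the receiver never plays it.
On the remaining 2×2 (Forehand, Backhand vs Left, Right):
Let the server play Forehand with probability p. Expected payoff against Left: 4p + 7(1−p) = −3p + 7; against Right: 7p + (-3)(1−p) = 10p − 3.
Setting these equal: −3p + 7 = 10p − 3 ⇒ −13p = -10 ⇒ p = 10/13, and the value is (-3)·(10/13) + 7 = 61/13.
For the receiver: with q = P(Left), equating Forehand's and Backhand's payoffs gives −3q + 7 = 10q − 3 ⇒ q = 10/13.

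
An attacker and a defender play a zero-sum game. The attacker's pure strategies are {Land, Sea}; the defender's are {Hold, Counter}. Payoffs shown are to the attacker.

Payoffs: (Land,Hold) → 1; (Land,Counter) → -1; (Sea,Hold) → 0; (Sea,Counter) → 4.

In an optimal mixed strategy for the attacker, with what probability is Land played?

2/3

Row minima: Land → -1, Sea → 0; maximin = 0.
Column maxima: Hold → 1, Counter → 4; minimax = 1.
0 ≠ 1, so there is no saddle point; optimal play is mixed.
Let the attacker play Land with probability p. Expected payoff against Hold: 1p + 0(1−p) = p; against Counter: (-1)p + 4(1−p) = −5p + 4.
Setting these equal: p = −5p + 4 ⇒ 6p = 4 ⇒ p = 2/3, and the value is (1)·(2/3) = 2/3.
For the defender: with q = P(Hold), equating Land's and Sea's payoffs gives 2q − 1 = −4q + 4 ⇒ q = 5/6.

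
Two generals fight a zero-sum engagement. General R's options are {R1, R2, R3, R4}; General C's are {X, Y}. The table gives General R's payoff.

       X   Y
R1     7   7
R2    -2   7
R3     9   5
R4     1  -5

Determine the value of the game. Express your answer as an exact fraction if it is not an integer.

7

Row minima: R1 → 7, R2 → -2, R3 → 5, R4 → -5; maximin = 7.
Column maxima: X → 9, Y → 7; minimax = 7.
Since maximin = minimax = 7, there is a saddle point and the value is 7.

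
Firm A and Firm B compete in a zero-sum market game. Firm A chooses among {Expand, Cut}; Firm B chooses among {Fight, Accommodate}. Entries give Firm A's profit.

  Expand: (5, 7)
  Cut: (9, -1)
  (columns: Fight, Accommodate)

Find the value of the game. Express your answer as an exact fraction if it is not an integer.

Row minima: Expand → 5, Cut → -1; maximin = 5.
Column maxima: Fight → 9, Accommodate → 7; minimax = 7.
5 ≠ 7, so there is no saddle point; optimal play is mixed.
Let Firm A play Expand with probability p. Expected payoff against Fight: 5p + 9(1−p) = −4p + 9; against Accommodate: 7p + (-1)(1−p) = 8p − 1.
Setting these equal: −4p + 9 = 8p − 1 ⇒ −12p = -10 ⇒ p = 5/6, and the value is (-4)·(5/6) + 9 = 17/3.
For Firm B: with q = P(Fight), equating Expand's and Cut's payoffs gives −2q + 7 = 10q − 1 ⇒ q = 2/3.

17/3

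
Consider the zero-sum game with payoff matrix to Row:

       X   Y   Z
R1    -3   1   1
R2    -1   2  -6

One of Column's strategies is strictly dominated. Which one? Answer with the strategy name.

X holds Row's payoff strictly below Y in every row: -3 < 1, -1 < 2.
So Y is strictly dominated for Column.

Y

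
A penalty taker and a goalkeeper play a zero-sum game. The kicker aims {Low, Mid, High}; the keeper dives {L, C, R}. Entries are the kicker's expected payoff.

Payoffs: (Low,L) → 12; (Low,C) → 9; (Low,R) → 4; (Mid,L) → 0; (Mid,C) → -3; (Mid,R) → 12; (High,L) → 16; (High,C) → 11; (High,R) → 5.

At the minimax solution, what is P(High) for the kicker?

Row minima: Low → 4, Mid → -3, High → 5; maximin = 5.
Column maxima: L → 16, C → 11, R → 12; minimax = 11.
5 ≠ 11, so there is no saddle point; optimal play is mixed.
Low is strictly dominated by High, so the kicker never plays it.
L is strictly dominated by C (it gives the kicker strictly more in every row), so the keeper never plays it.
On the remaining 2×2 (Mid, High vs C, R):
Let the kicker play Mid with probability p. Expected payoff against C: (-3)p + 11(1−p) = −14p + 11; against R: 12p + 5(1−p) = 7p + 5.
Setting these equal: −14p + 11 = 7p + 5 ⇒ −21p = -6 ⇒ p = 2/7, and the value is (-14)·(2/7) + 11 = 7.
For the keeper: with q = P(C), equating Mid's and High's payoffs gives −15q + 12 = 6q + 5 ⇒ q = 1/3.

5/7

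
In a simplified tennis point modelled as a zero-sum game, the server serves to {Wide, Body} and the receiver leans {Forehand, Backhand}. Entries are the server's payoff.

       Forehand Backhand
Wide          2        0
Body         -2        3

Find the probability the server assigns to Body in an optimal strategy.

Row minima: Wide → 0, Body → -2; maximin = 0.
Column maxima: Forehand → 2, Backhand → 3; minimax = 2.
0 ≠ 2, so there is no saddle point; optimal play is mixed.
Let the server play Wide with probability p. Expected payoff against Forehand: 2p + (-2)(1−p) = 4p − 2; against Backhand: 0p + 3(1−p) = −3p + 3.
Setting these equal: 4p − 2 = −3p + 3 ⇒ 7p = 5 ⇒ p = 5/7, and the value is (4)·(5/7) − 2 = 6/7.
For the receiver: with q = P(Forehand), equating Wide's and Body's payoffs gives 2q = −5q + 3 ⇒ q = 3/7.

2/7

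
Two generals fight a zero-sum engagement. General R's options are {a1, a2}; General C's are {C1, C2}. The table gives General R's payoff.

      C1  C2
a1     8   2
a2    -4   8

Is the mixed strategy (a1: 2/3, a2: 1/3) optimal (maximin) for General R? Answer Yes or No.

Yes

Against C1 this mix gives (2/3)·8 + (1/3)·(-4) = 4.
Against C2 this mix gives (2/3)·2 + (1/3)·8 = 4.
All of General C's active replies (C1, C2) yield 4, and no column does worse for General R. The mix makes General C indifferent and guarantees 4, so it is optimal.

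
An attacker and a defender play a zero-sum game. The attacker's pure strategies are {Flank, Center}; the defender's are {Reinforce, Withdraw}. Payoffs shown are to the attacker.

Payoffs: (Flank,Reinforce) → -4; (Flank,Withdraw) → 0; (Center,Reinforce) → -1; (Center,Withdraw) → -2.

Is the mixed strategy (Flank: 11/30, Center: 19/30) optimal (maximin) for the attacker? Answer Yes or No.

Against Reinforce this mix gives (11/30)·(-4) + (19/30)·(-1) = -21/10.
Against Withdraw this mix gives (11/30)·0 + (19/30)·(-2) = -19/15.
The defender will play Reinforce, holding the attacker to -21/10. Shifting weight toward the row that does better against Reinforce would raise this floor (the equalizing mix achieves -8/5 against both Reinforce and Withdraw), so the proposed strategy is not optimal.

No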